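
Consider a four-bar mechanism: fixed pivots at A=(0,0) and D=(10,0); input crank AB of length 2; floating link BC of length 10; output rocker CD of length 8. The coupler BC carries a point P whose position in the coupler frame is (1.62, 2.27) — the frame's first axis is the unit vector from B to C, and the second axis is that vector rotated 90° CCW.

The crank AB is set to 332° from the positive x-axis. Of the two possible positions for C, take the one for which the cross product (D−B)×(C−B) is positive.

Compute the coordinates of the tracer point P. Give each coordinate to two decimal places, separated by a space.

0.73 1.65

A=(0,0), D=(10.00,0)
B = A + 2.00·(cos332°, sin332°) = (1.7659, -0.9389)
|BD| = 8.2875
circle(B,10.00) ∩ circle(D,8.00): a=6.3157, h=7.7532
  candidates: C₊=(7.1625,7.4799) cross=64.254; C₋=(8.9193,-7.9267) cross=-64.254
  mode + wants cross > 0 → take C=(7.1625,7.4799) (cross=64.254)
ex = (C−B)/|BC| = (0.5397,0.8419); ey = (-0.8419,0.5397)
P = B + 1.62·ex + 2.27·ey = (0.7291,1.6499)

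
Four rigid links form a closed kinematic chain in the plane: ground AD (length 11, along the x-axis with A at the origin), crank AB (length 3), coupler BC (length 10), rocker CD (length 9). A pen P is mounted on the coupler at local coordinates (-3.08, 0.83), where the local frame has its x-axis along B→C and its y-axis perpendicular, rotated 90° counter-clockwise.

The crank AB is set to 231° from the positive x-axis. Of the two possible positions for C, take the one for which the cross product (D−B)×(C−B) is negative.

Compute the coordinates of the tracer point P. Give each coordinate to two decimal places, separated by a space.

A=(0,0), D=(11.00,0)
B = A + 3.00·(cos231°, sin231°) = (-1.8880, -2.3314)
|BD| = 13.0971
circle(B,10.00) ∩ circle(D,9.00): a=7.2739, h=6.8622
  candidates: C₊=(4.0482,5.7160) cross=89.875; C₋=(6.4913,-7.7892) cross=-89.875
  mode - wants cross < 0 → take C=(6.4913,-7.7892) (cross=-89.875)
ex = (C−B)/|BC| = (0.8379,-0.5458); ey = (0.5458,0.8379)
P = B + -3.08·ex + 0.83·ey = (-4.0158,0.0450)

-4.02 0.05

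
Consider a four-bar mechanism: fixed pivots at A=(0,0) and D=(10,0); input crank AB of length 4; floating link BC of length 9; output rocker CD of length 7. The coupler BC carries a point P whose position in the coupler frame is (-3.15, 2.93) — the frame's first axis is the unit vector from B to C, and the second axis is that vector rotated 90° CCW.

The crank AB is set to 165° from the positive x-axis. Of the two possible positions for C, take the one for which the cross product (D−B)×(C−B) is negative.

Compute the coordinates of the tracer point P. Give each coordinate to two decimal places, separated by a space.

-5.12 5.15

A=(0,0), D=(10.00,0)
B = A + 4.00·(cos165°, sin165°) = (-3.8637, 1.0353)
|BD| = 13.9023
circle(B,9.00) ∩ circle(D,7.00): a=8.1020, h=3.9188
  candidates: C₊=(4.5077,4.3398) cross=54.480; C₋=(3.9240,-3.4760) cross=-54.480
  mode - wants cross < 0 → take C=(3.9240,-3.4760) (cross=-54.480)
ex = (C−B)/|BC| = (0.8653,-0.5013); ey = (0.5013,0.8653)
P = B + -3.15·ex + 2.93·ey = (-5.1207,5.1496)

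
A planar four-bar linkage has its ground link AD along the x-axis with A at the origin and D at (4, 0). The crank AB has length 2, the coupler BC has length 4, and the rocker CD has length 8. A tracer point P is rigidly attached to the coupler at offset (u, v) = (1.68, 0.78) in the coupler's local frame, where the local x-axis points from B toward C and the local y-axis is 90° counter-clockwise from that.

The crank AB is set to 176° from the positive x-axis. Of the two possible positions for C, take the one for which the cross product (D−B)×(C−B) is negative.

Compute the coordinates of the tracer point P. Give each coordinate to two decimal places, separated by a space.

A=(0,0), D=(4.00,0)
B = A + 2.00·(cos176°, sin176°) = (-1.9951, 0.1395)
|BD| = 5.9968
circle(B,4.00) ∩ circle(D,8.00): a=-1.0038, h=3.8720
  candidates: C₊=(-2.9086,4.0338) cross=23.219; C₋=(-3.0887,-3.7081) cross=-23.219
  mode - wants cross < 0 → take C=(-3.0887,-3.7081) (cross=-23.219)
ex = (C−B)/|BC| = (-0.2734,-0.9619); ey = (0.9619,-0.2734)
P = B + 1.68·ex + 0.78·ey = (-1.7042,-1.6897)

-1.70 -1.69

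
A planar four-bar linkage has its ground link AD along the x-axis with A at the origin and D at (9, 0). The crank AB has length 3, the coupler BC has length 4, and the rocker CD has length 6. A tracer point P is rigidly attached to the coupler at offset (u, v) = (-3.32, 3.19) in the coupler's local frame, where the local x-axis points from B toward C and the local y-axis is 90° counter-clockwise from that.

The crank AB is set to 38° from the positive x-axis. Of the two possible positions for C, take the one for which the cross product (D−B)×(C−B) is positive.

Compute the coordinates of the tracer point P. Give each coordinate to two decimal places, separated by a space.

-2.24 1.79

A=(0,0), D=(9.00,0)
B = A + 3.00·(cos38°, sin38°) = (2.3640, 1.8470)
|BD| = 6.8882
circle(B,4.00) ∩ circle(D,6.00): a=1.9923, h=3.4685
  candidates: C₊=(5.2135,4.6543) cross=23.892; C₋=(3.3534,-2.0287) cross=-23.892
  mode + wants cross > 0 → take C=(5.2135,4.6543) (cross=23.892)
ex = (C−B)/|BC| = (0.7124,0.7018); ey = (-0.7018,0.7124)
P = B + -3.32·ex + 3.19·ey = (-2.2398,1.7894)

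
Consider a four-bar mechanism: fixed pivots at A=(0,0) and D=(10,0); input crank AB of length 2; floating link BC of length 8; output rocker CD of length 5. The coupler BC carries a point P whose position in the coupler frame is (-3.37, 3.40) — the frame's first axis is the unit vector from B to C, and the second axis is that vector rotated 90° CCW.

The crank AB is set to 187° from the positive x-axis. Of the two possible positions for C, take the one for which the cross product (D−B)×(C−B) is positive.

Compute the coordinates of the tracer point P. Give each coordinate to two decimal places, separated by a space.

A=(0,0), D=(10.00,0)
B = A + 2.00·(cos187°, sin187°) = (-1.9851, -0.2437)
|BD| = 11.9876
circle(B,8.00) ∩ circle(D,5.00): a=7.6205, h=2.4348
  candidates: C₊=(5.5843,2.3455) cross=29.188; C₋=(5.6833,-2.5231) cross=-29.188
  mode + wants cross > 0 → take C=(5.5843,2.3455) (cross=29.188)
ex = (C−B)/|BC| = (0.9462,0.3237); ey = (-0.3237,0.9462)
P = B + -3.37·ex + 3.40·ey = (-6.2741,1.8825)

-6.27 1.88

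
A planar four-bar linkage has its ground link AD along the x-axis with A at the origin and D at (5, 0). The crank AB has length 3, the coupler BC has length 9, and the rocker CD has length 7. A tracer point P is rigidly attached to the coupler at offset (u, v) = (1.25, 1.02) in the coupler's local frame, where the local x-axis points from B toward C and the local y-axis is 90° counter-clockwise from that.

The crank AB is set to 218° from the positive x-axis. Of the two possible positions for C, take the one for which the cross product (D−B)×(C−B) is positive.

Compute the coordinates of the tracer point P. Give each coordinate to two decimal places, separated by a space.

-2.71 -0.27

A=(0,0), D=(5.00,0)
B = A + 3.00·(cos218°, sin218°) = (-2.3640, -1.8470)
|BD| = 7.5921
circle(B,9.00) ∩ circle(D,7.00): a=5.9035, h=6.7933
  candidates: C₊=(1.7095,6.1784) cross=51.575; C₋=(5.0148,-7.0000) cross=-51.575
  mode + wants cross > 0 → take C=(1.7095,6.1784) (cross=51.575)
ex = (C−B)/|BC| = (0.4526,0.8917); ey = (-0.8917,0.4526)
P = B + 1.25·ex + 1.02·ey = (-2.7078,-0.2707)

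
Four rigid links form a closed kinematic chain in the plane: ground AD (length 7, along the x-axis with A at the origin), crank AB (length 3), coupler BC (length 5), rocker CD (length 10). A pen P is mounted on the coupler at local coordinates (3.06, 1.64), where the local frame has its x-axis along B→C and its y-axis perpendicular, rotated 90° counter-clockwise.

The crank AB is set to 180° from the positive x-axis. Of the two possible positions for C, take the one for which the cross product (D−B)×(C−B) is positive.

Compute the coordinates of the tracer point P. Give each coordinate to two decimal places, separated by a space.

-3.82 3.37

A=(0,0), D=(7.00,0)
B = A + 3.00·(cos180°, sin180°) = (-3.0000, 0.0000)
|BD| = 10.0000
circle(B,5.00) ∩ circle(D,10.00): a=1.2500, h=4.8412
  candidates: C₊=(-1.7500,4.8412) cross=48.412; C₋=(-1.7500,-4.8412) cross=-48.412
  mode + wants cross > 0 → take C=(-1.7500,4.8412) (cross=48.412)
ex = (C−B)/|BC| = (0.2500,0.9682); ey = (-0.9682,0.2500)
P = B + 3.06·ex + 1.64·ey = (-3.8229,3.3728)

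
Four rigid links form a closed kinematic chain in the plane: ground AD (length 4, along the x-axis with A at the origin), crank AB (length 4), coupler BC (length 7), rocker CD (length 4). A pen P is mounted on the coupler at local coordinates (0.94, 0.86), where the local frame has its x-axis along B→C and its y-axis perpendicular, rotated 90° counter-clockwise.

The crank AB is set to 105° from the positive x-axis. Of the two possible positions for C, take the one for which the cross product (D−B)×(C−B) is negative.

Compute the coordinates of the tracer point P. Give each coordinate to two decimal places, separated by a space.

0.07 3.24

A=(0,0), D=(4.00,0)
B = A + 4.00·(cos105°, sin105°) = (-1.0353, 3.8637)
|BD| = 6.3468
circle(B,7.00) ∩ circle(D,4.00): a=5.7731, h=3.9586
  candidates: C₊=(5.9547,3.4898) cross=25.125; C₋=(1.1350,-2.7914) cross=-25.125
  mode - wants cross < 0 → take C=(1.1350,-2.7914) (cross=-25.125)
ex = (C−B)/|BC| = (0.3100,-0.9507); ey = (0.9507,0.3100)
P = B + 0.94·ex + 0.86·ey = (0.0738,3.2367)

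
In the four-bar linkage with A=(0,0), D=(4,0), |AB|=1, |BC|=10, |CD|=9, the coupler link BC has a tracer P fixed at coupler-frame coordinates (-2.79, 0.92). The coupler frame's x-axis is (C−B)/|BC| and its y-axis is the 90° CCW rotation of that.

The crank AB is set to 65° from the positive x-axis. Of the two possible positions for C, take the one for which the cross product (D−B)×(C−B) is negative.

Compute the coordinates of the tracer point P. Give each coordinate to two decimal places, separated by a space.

0.74 3.83

A=(0,0), D=(4.00,0)
B = A + 1.00·(cos65°, sin65°) = (0.4226, 0.9063)
|BD| = 3.6904
circle(B,10.00) ∩ circle(D,9.00): a=4.4194, h=8.9704
  candidates: C₊=(6.9097,8.5167) cross=33.104; C₋=(2.5037,-8.8747) cross=-33.104
  mode - wants cross < 0 → take C=(2.5037,-8.8747) (cross=-33.104)
ex = (C−B)/|BC| = (0.2081,-0.9781); ey = (0.9781,0.2081)
P = B + -2.79·ex + 0.92·ey = (0.7418,3.8267)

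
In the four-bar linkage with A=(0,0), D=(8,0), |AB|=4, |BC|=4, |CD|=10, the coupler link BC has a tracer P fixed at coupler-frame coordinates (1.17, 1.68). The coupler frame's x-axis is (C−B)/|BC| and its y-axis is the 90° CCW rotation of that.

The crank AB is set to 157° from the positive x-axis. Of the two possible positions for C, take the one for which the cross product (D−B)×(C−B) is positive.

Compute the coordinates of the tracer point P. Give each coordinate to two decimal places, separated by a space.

-4.10 3.57

A=(0,0), D=(8.00,0)
B = A + 4.00·(cos157°, sin157°) = (-3.6820, 1.5629)
|BD| = 11.7861
circle(B,4.00) ∩ circle(D,10.00): a=2.3295, h=3.2517
  candidates: C₊=(-0.9419,4.4769) cross=38.324; C₋=(-1.8043,-1.9689) cross=-38.324
  mode + wants cross > 0 → take C=(-0.9419,4.4769) (cross=38.324)
ex = (C−B)/|BC| = (0.6850,0.7285); ey = (-0.7285,0.6850)
P = B + 1.17·ex + 1.68·ey = (-4.1044,3.5661)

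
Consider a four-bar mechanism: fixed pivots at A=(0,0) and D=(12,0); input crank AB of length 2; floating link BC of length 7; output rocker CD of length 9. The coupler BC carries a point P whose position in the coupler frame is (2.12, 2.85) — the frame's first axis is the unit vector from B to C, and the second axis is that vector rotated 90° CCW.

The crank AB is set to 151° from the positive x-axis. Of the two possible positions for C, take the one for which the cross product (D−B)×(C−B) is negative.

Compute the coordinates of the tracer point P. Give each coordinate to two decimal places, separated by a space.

1.69 1.85

A=(0,0), D=(12.00,0)
B = A + 2.00·(cos151°, sin151°) = (-1.7492, 0.9696)
|BD| = 13.7834
circle(B,7.00) ∩ circle(D,9.00): a=5.7309, h=4.0196
  candidates: C₊=(4.2502,4.5761) cross=55.403; C₋=(3.6847,-3.4432) cross=-55.403
  mode - wants cross < 0 → take C=(3.6847,-3.4432) (cross=-55.403)
ex = (C−B)/|BC| = (0.7763,-0.6304); ey = (0.6304,0.7763)
P = B + 2.12·ex + 2.85·ey = (1.6931,1.8456)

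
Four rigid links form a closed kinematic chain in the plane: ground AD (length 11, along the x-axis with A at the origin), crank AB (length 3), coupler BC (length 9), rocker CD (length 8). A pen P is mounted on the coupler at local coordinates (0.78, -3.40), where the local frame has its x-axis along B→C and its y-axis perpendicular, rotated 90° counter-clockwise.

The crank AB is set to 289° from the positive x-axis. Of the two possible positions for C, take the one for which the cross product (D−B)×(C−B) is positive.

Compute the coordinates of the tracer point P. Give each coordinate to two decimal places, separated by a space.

4.37 -3.64

A=(0,0), D=(11.00,0)
B = A + 3.00·(cos289°, sin289°) = (0.9767, -2.8366)
|BD| = 10.4169
circle(B,9.00) ∩ circle(D,8.00): a=6.0244, h=6.6863
  candidates: C₊=(4.9528,5.2375) cross=69.650; C₋=(8.5942,-7.6297) cross=-69.650
  mode + wants cross > 0 → take C=(4.9528,5.2375) (cross=69.650)
ex = (C−B)/|BC| = (0.4418,0.8971); ey = (-0.8971,0.4418)
P = B + 0.78·ex + -3.40·ey = (4.3715,-3.6389)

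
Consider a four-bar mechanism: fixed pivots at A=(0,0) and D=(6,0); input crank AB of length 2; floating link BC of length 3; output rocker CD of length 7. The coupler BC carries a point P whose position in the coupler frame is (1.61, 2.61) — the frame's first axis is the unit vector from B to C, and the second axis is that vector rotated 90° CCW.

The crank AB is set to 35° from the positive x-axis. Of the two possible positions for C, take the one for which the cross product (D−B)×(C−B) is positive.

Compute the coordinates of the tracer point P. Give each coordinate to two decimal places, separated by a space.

A=(0,0), D=(6.00,0)
B = A + 2.00·(cos35°, sin35°) = (1.6383, 1.1472)
|BD| = 4.5100
circle(B,3.00) ∩ circle(D,7.00): a=-2.1795, h=2.0614
  candidates: C₊=(0.0548,3.6952) cross=9.297; C₋=(-0.9939,-0.2921) cross=-9.297
  mode + wants cross > 0 → take C=(0.0548,3.6952) (cross=9.297)
ex = (C−B)/|BC| = (-0.5278,0.8493); ey = (-0.8493,-0.5278)
P = B + 1.61·ex + 2.61·ey = (-1.4283,1.1369)

-1.43 1.14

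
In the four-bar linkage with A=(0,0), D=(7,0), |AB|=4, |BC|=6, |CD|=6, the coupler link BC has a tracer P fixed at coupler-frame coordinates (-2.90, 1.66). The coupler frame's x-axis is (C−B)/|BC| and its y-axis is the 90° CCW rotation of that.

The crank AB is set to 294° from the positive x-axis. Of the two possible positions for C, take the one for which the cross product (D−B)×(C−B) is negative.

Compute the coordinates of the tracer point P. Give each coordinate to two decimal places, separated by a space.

-0.39 -0.99

A=(0,0), D=(7.00,0)
B = A + 4.00·(cos294°, sin294°) = (1.6269, -3.6542)
|BD| = 6.4979
circle(B,6.00) ∩ circle(D,6.00): a=3.2490, h=5.0442
  candidates: C₊=(1.4768,2.3439) cross=32.777; C₋=(7.1502,-5.9981) cross=-32.777
  mode - wants cross < 0 → take C=(7.1502,-5.9981) (cross=-32.777)
ex = (C−B)/|BC| = (0.9205,-0.3907); ey = (0.3907,0.9205)
P = B + -2.90·ex + 1.66·ey = (-0.3941,-0.9932)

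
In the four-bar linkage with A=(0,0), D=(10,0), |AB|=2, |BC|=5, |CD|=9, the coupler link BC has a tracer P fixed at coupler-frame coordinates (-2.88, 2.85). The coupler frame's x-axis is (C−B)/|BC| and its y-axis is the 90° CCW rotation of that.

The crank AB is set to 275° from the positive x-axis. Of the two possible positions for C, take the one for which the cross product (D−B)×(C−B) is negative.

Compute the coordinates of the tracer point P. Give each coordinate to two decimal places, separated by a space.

0.66 2.03

A=(0,0), D=(10.00,0)
B = A + 2.00·(cos275°, sin275°) = (0.1743, -1.9924)
|BD| = 10.0257
circle(B,5.00) ∩ circle(D,9.00): a=2.2200, h=4.4801
  candidates: C₊=(1.4597,2.8396) cross=44.916; C₋=(3.2404,-5.9420) cross=-44.916
  mode - wants cross < 0 → take C=(3.2404,-5.9420) (cross=-44.916)
ex = (C−B)/|BC| = (0.6132,-0.7899); ey = (0.7899,0.6132)
P = B + -2.88·ex + 2.85·ey = (0.6595,2.0302)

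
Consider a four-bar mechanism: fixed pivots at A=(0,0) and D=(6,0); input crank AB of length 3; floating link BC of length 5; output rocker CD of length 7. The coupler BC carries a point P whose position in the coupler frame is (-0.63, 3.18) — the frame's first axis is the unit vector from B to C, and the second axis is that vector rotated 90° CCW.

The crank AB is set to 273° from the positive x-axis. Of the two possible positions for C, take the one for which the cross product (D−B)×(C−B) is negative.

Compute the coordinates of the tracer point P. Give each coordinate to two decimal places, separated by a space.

A=(0,0), D=(6.00,0)
B = A + 3.00·(cos273°, sin273°) = (0.1570, -2.9959)
|BD| = 6.5663
circle(B,5.00) ∩ circle(D,7.00): a=1.4556, h=4.7834
  candidates: C₊=(-0.7302,1.9248) cross=31.409; C₋=(3.6347,-6.5883) cross=-31.409
  mode - wants cross < 0 → take C=(3.6347,-6.5883) (cross=-31.409)
ex = (C−B)/|BC| = (0.6955,-0.7185); ey = (0.7185,0.6955)
P = B + -0.63·ex + 3.18·ey = (2.0036,-0.3314)

2.00 -0.33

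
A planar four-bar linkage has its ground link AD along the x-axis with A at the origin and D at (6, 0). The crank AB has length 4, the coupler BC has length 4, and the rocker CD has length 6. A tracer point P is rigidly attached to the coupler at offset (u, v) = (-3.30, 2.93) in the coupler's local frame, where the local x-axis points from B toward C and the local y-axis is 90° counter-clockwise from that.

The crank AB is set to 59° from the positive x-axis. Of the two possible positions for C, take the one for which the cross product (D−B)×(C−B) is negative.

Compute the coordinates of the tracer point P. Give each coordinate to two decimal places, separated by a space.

6.27 4.75

A=(0,0), D=(6.00,0)
B = A + 4.00·(cos59°, sin59°) = (2.0602, 3.4287)
|BD| = 5.2229
circle(B,4.00) ∩ circle(D,6.00): a=0.6968, h=3.9388
  candidates: C₊=(5.1715,5.9425) cross=20.572; C₋=(0.0000,0.0000) cross=-20.572
  mode - wants cross < 0 → take C=(0.0000,0.0000) (cross=-20.572)
ex = (C−B)/|BC| = (-0.5150,-0.8572); ey = (0.8572,-0.5150)
P = B + -3.30·ex + 2.93·ey = (6.2713,4.7483)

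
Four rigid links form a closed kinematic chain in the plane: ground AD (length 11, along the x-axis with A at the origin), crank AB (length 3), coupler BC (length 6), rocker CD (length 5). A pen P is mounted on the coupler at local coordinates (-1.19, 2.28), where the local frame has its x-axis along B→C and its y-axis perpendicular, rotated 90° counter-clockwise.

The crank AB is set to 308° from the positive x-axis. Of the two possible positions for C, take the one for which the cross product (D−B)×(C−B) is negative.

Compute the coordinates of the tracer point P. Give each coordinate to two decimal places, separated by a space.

1.21 0.13

A=(0,0), D=(11.00,0)
B = A + 3.00·(cos308°, sin308°) = (1.8470, -2.3640)
|BD| = 9.4534
circle(B,6.00) ∩ circle(D,5.00): a=5.3085, h=2.7964
  candidates: C₊=(6.2875,1.6710) cross=26.436; C₋=(7.6861,-3.7441) cross=-26.436
  mode - wants cross < 0 → take C=(7.6861,-3.7441) (cross=-26.436)
ex = (C−B)/|BC| = (0.9732,-0.2300); ey = (0.2300,0.9732)
P = B + -1.19·ex + 2.28·ey = (1.2133,0.1285)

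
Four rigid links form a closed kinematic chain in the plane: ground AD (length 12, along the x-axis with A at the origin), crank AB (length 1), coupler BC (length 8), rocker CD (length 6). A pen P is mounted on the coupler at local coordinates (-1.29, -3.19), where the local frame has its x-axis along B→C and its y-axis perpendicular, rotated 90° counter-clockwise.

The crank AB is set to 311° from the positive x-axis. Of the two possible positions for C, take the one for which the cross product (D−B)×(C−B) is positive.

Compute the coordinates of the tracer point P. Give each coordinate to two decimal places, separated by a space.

1.37 -4.12

A=(0,0), D=(12.00,0)
B = A + 1.00·(cos311°, sin311°) = (0.6561, -0.7547)
|BD| = 11.3690
circle(B,8.00) ∩ circle(D,6.00): a=6.9159, h=4.0212
  candidates: C₊=(7.2898,3.7167) cross=45.717; C₋=(7.8237,-4.3079) cross=-45.717
  mode + wants cross > 0 → take C=(7.2898,3.7167) (cross=45.717)
ex = (C−B)/|BC| = (0.8292,0.5589); ey = (-0.5589,0.8292)
P = B + -1.29·ex + -3.19·ey = (1.3693,-4.1209)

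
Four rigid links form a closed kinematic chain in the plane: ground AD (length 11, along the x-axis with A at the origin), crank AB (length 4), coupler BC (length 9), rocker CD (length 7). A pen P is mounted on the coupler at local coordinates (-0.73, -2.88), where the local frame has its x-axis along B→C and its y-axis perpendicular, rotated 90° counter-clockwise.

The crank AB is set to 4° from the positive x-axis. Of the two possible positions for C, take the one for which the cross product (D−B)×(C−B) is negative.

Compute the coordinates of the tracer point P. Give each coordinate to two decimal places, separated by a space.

1.27 -0.91

A=(0,0), D=(11.00,0)
B = A + 4.00·(cos4°, sin4°) = (3.9903, 0.2790)
|BD| = 7.0153
circle(B,9.00) ∩ circle(D,7.00): a=5.7884, h=6.8916
  candidates: C₊=(10.0482,6.9350) cross=48.347; C₋=(9.4999,-6.8374) cross=-48.347
  mode - wants cross < 0 → take C=(9.4999,-6.8374) (cross=-48.347)
ex = (C−B)/|BC| = (0.6122,-0.7907); ey = (0.7907,0.6122)
P = B + -0.73·ex + -2.88·ey = (1.2661,-0.9069)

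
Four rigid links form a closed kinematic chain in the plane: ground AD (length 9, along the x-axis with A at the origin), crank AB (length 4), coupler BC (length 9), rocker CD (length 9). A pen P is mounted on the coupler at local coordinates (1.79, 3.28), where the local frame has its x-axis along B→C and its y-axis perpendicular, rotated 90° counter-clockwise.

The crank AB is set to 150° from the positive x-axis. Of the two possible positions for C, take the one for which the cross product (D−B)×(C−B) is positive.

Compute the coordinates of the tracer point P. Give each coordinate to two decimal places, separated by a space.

A=(0,0), D=(9.00,0)
B = A + 4.00·(cos150°, sin150°) = (-3.4641, 2.0000)
|BD| = 12.6235
circle(B,9.00) ∩ circle(D,9.00): a=6.3118, h=6.4157
  candidates: C₊=(3.7844,7.3347) cross=80.989; C₋=(1.7515,-5.3347) cross=-80.989
  mode + wants cross > 0 → take C=(3.7844,7.3347) (cross=80.989)
ex = (C−B)/|BC| = (0.8054,0.5927); ey = (-0.5927,0.8054)
P = B + 1.79·ex + 3.28·ey = (-3.9667,5.7027)

-3.97 5.70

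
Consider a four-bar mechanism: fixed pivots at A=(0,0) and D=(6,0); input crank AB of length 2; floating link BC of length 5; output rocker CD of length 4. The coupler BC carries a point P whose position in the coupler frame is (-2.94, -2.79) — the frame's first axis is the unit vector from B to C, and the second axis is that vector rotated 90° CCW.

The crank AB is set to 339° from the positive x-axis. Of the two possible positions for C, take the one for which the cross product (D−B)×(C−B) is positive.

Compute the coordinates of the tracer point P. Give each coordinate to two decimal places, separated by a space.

2.85 -4.65

A=(0,0), D=(6.00,0)
B = A + 2.00·(cos339°, sin339°) = (1.8672, -0.7167)
|BD| = 4.1945
circle(B,5.00) ∩ circle(D,4.00): a=3.1701, h=3.8666
  candidates: C₊=(4.3299,3.6347) cross=16.219; C₋=(5.6513,-3.9848) cross=-16.219
  mode + wants cross > 0 → take C=(4.3299,3.6347) (cross=16.219)
ex = (C−B)/|BC| = (0.4926,0.8703); ey = (-0.8703,0.4926)
P = B + -2.94·ex + -2.79·ey = (2.8471,-4.6496)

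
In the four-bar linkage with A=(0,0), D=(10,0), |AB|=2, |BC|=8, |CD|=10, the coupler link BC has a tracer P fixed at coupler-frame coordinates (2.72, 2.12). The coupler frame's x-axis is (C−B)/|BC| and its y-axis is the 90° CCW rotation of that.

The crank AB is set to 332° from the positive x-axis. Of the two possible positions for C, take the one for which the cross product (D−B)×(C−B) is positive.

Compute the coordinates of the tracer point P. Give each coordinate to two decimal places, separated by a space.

0.03 2.04

A=(0,0), D=(10.00,0)
B = A + 2.00·(cos332°, sin332°) = (1.7659, -0.9389)
|BD| = 8.2875
circle(B,8.00) ∩ circle(D,10.00): a=1.9718, h=7.7532
  candidates: C₊=(2.8466,6.9877) cross=64.254; C₋=(4.6034,-8.4188) cross=-64.254
  mode + wants cross > 0 → take C=(2.8466,6.9877) (cross=64.254)
ex = (C−B)/|BC| = (0.1351,0.9908); ey = (-0.9908,0.1351)
P = B + 2.72·ex + 2.12·ey = (0.0328,2.0425)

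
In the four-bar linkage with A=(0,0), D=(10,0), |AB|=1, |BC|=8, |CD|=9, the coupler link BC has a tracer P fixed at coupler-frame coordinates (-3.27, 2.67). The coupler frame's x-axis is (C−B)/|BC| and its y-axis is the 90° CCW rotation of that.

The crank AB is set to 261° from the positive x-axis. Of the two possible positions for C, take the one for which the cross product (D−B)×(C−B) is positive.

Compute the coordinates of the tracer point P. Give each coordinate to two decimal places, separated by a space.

-4.01 -2.71

A=(0,0), D=(10.00,0)
B = A + 1.00·(cos261°, sin261°) = (-0.1564, -0.9877)
|BD| = 10.2043
circle(B,8.00) ∩ circle(D,9.00): a=4.2692, h=6.7656
  candidates: C₊=(3.4379,6.1594) cross=69.039; C₋=(4.7476,-7.3083) cross=-69.039
  mode + wants cross > 0 → take C=(3.4379,6.1594) (cross=69.039)
ex = (C−B)/|BC| = (0.4493,0.8934); ey = (-0.8934,0.4493)
P = B + -3.27·ex + 2.67·ey = (-4.0109,-2.7095)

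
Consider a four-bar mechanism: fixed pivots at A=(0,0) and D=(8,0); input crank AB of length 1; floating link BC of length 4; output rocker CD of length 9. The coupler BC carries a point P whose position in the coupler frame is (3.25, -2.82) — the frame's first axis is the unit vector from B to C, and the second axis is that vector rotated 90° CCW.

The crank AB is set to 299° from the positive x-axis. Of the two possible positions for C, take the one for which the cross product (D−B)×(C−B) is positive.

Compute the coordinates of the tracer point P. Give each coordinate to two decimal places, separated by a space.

A=(0,0), D=(8.00,0)
B = A + 1.00·(cos299°, sin299°) = (0.4848, -0.8746)
|BD| = 7.5659
circle(B,4.00) ∩ circle(D,9.00): a=-0.5126, h=3.9670
  candidates: C₊=(-0.4830,3.0065) cross=30.014; C₋=(0.4342,-4.8743) cross=-30.014
  mode + wants cross > 0 → take C=(-0.4830,3.0065) (cross=30.014)
ex = (C−B)/|BC| = (-0.2419,0.9703); ey = (-0.9703,-0.2419)
P = B + 3.25·ex + -2.82·ey = (2.4347,2.9611)

2.43 2.96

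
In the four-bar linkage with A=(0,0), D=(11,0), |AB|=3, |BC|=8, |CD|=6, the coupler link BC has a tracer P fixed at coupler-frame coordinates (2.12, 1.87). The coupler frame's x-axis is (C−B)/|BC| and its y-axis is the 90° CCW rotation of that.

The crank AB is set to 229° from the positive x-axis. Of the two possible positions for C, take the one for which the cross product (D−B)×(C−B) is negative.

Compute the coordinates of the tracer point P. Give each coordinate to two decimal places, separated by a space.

A=(0,0), D=(11.00,0)
B = A + 3.00·(cos229°, sin229°) = (-1.9682, -2.2641)
|BD| = 13.1643
circle(B,8.00) ∩ circle(D,6.00): a=7.6456, h=2.3546
  candidates: C₊=(5.1586,1.3703) cross=30.996; C₋=(5.9685,-3.2686) cross=-30.996
  mode - wants cross < 0 → take C=(5.9685,-3.2686) (cross=-30.996)
ex = (C−B)/|BC| = (0.9921,-0.1256); ey = (0.1256,0.9921)
P = B + 2.12·ex + 1.87·ey = (0.3699,-0.6751)

0.37 -0.68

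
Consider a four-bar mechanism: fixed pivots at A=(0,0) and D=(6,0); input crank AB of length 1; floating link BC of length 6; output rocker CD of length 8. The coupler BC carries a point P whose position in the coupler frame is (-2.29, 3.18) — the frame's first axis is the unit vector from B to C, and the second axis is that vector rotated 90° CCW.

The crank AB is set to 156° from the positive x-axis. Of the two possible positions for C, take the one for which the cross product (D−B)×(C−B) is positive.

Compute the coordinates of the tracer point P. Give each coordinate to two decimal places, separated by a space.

A=(0,0), D=(6.00,0)
B = A + 1.00·(cos156°, sin156°) = (-0.9135, 0.4067)
|BD| = 6.9255
circle(B,6.00) ∩ circle(D,8.00): a=1.4412, h=5.8243
  candidates: C₊=(0.8673,6.1364) cross=40.336; C₋=(0.1831,-5.4922) cross=-40.336
  mode + wants cross > 0 → take C=(0.8673,6.1364) (cross=40.336)
ex = (C−B)/|BC| = (0.2968,0.9549); ey = (-0.9549,0.2968)
P = B + -2.29·ex + 3.18·ey = (-4.6299,-0.8362)

-4.63 -0.84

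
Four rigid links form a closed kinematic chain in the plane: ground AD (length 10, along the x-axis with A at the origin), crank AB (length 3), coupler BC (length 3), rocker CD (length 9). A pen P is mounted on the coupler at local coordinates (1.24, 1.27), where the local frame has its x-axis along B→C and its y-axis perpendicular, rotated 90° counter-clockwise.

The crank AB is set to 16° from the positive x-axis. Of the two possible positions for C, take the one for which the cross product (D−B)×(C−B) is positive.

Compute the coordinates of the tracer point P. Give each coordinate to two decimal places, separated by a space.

A=(0,0), D=(10.00,0)
B = A + 3.00·(cos16°, sin16°) = (2.8838, 0.8269)
|BD| = 7.1641
circle(B,3.00) ∩ circle(D,9.00): a=-1.4430, h=2.6302
  candidates: C₊=(1.7540,3.6060) cross=18.843; C₋=(1.1468,-1.6191) cross=-18.843
  mode + wants cross > 0 → take C=(1.7540,3.6060) (cross=18.843)
ex = (C−B)/|BC| = (-0.3766,0.9264); ey = (-0.9264,-0.3766)
P = B + 1.24·ex + 1.27·ey = (1.2403,1.4973)

1.24 1.50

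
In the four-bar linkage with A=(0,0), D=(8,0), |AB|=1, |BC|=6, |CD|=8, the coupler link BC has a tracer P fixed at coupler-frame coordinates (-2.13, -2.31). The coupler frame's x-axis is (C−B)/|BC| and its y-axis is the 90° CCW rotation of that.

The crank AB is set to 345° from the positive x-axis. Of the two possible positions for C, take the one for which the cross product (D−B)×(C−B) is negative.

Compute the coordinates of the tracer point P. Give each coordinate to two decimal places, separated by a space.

-1.86 1.11

A=(0,0), D=(8.00,0)
B = A + 1.00·(cos345°, sin345°) = (0.9659, -0.2588)
|BD| = 7.0388
circle(B,6.00) ∩ circle(D,8.00): a=1.5305, h=5.8015
  candidates: C₊=(2.2820,5.5951) cross=40.836; C₋=(2.7087,-6.0001) cross=-40.836
  mode - wants cross < 0 → take C=(2.7087,-6.0001) (cross=-40.836)
ex = (C−B)/|BC| = (0.2905,-0.9569); ey = (0.9569,0.2905)
P = B + -2.13·ex + -2.31·ey = (-1.8632,1.1084)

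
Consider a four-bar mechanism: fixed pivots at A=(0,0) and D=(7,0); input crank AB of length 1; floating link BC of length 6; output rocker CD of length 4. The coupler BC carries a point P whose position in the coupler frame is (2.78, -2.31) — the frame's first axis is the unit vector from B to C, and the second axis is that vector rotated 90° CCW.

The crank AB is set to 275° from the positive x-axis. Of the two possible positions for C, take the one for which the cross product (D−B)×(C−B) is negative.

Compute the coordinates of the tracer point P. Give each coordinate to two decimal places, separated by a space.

A=(0,0), D=(7.00,0)
B = A + 1.00·(cos275°, sin275°) = (0.0872, -0.9962)
|BD| = 6.9843
circle(B,6.00) ∩ circle(D,4.00): a=4.9239, h=3.4286
  candidates: C₊=(4.4717,3.0996) cross=23.946; C₋=(5.4498,-3.6874) cross=-23.946
  mode - wants cross < 0 → take C=(5.4498,-3.6874) (cross=-23.946)
ex = (C−B)/|BC| = (0.8938,-0.4485); ey = (0.4485,0.8938)
P = B + 2.78·ex + -2.31·ey = (1.5357,-4.3077)

1.54 -4.31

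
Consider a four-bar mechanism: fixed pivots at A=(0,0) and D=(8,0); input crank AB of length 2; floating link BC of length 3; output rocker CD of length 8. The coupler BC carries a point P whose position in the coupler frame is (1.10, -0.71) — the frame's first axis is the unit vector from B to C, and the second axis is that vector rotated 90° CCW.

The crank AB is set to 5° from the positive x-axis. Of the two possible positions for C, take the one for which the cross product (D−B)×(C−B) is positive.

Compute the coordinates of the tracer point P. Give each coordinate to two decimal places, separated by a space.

2.06 1.48

A=(0,0), D=(8.00,0)
B = A + 2.00·(cos5°, sin5°) = (1.9924, 0.1743)
|BD| = 6.0101
circle(B,3.00) ∩ circle(D,8.00): a=-1.5705, h=2.5561
  candidates: C₊=(0.4967,2.7748) cross=15.362; C₋=(0.3484,-2.3351) cross=-15.362
  mode + wants cross > 0 → take C=(0.4967,2.7748) (cross=15.362)
ex = (C−B)/|BC| = (-0.4986,0.8668); ey = (-0.8668,-0.4986)
P = B + 1.10·ex + -0.71·ey = (2.0594,1.4818)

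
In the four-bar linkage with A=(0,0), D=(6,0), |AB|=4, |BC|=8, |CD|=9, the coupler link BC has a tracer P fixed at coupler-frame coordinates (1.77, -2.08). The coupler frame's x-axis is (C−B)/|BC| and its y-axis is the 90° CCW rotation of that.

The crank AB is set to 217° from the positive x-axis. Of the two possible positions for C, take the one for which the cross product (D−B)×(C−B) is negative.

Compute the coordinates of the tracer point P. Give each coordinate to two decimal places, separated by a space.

-3.48 -5.12

A=(0,0), D=(6.00,0)
B = A + 4.00·(cos217°, sin217°) = (-3.1945, -2.4073)
|BD| = 9.5044
circle(B,8.00) ∩ circle(D,9.00): a=3.8579, h=7.0083
  candidates: C₊=(-1.2375,5.3497) cross=66.610; C₋=(2.3126,-8.2099) cross=-66.610
  mode - wants cross < 0 → take C=(2.3126,-8.2099) (cross=-66.610)
ex = (C−B)/|BC| = (0.6884,-0.7253); ey = (0.7253,0.6884)
P = B + 1.77·ex + -2.08·ey = (-3.4848,-5.1230)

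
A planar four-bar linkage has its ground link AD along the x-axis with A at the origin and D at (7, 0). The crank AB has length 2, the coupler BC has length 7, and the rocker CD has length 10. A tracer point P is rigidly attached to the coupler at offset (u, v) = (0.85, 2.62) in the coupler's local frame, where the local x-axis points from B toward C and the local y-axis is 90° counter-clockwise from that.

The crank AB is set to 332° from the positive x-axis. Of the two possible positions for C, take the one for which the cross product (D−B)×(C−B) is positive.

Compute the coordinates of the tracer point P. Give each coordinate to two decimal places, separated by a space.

-0.95 -1.42

A=(0,0), D=(7.00,0)
B = A + 2.00·(cos332°, sin332°) = (1.7659, -0.9389)
|BD| = 5.3177
circle(B,7.00) ∩ circle(D,10.00): a=-2.1365, h=6.6660
  candidates: C₊=(-1.5141,5.2451) cross=35.447; C₋=(0.8400,-7.8774) cross=-35.447
  mode + wants cross > 0 → take C=(-1.5141,5.2451) (cross=35.447)
ex = (C−B)/|BC| = (-0.4686,0.8834); ey = (-0.8834,-0.4686)
P = B + 0.85·ex + 2.62·ey = (-0.9470,-1.4157)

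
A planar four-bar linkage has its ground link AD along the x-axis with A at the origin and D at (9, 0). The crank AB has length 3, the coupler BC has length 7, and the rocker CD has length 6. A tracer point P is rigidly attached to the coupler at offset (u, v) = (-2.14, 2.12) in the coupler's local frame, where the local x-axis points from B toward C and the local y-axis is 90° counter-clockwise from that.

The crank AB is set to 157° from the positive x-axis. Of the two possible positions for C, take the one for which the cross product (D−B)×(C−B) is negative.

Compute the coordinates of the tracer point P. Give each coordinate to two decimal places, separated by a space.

-3.64 4.05

A=(0,0), D=(9.00,0)
B = A + 3.00·(cos157°, sin157°) = (-2.7615, 1.1722)
|BD| = 11.8198
circle(B,7.00) ∩ circle(D,6.00): a=6.4598, h=2.6964
  candidates: C₊=(3.9339,3.2147) cross=31.871; C₋=(3.3990,-2.1516) cross=-31.871
  mode - wants cross < 0 → take C=(3.3990,-2.1516) (cross=-31.871)
ex = (C−B)/|BC| = (0.8801,-0.4748); ey = (0.4748,0.8801)
P = B + -2.14·ex + 2.12·ey = (-3.6383,4.0541)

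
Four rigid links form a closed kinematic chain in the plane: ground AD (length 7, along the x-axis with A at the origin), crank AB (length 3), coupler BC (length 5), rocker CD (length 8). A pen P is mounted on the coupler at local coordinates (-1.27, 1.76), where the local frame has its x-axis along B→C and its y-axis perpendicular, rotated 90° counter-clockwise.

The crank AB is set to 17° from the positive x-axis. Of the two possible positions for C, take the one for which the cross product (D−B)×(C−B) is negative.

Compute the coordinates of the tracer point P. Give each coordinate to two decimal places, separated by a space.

A=(0,0), D=(7.00,0)
B = A + 3.00·(cos17°, sin17°) = (2.8689, 0.8771)
|BD| = 4.2232
circle(B,5.00) ∩ circle(D,8.00): a=-2.5058, h=4.3268
  candidates: C₊=(1.3164,5.6300) cross=18.273; C₋=(-0.4809,-2.8349) cross=-18.273
  mode - wants cross < 0 → take C=(-0.4809,-2.8349) (cross=-18.273)
ex = (C−B)/|BC| = (-0.6700,-0.7424); ey = (0.7424,-0.6700)
P = B + -1.27·ex + 1.76·ey = (5.0264,0.6408)

5.03 0.64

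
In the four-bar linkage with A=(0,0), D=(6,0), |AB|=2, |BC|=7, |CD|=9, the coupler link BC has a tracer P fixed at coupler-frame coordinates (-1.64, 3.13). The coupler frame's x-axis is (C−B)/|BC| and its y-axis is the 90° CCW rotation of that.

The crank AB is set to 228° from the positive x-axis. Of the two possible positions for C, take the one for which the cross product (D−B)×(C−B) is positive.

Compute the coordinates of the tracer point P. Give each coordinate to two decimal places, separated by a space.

-4.52 -3.03

A=(0,0), D=(6.00,0)
B = A + 2.00·(cos228°, sin228°) = (-1.3383, -1.4863)
|BD| = 7.4873
circle(B,7.00) ∩ circle(D,9.00): a=1.6067, h=6.8131
  candidates: C₊=(-1.1160,5.5102) cross=51.012; C₋=(1.5889,-7.8449) cross=-51.012
  mode + wants cross > 0 → take C=(-1.1160,5.5102) (cross=51.012)
ex = (C−B)/|BC| = (0.0317,0.9995); ey = (-0.9995,0.0317)
P = B + -1.64·ex + 3.13·ey = (-4.5187,-3.0261)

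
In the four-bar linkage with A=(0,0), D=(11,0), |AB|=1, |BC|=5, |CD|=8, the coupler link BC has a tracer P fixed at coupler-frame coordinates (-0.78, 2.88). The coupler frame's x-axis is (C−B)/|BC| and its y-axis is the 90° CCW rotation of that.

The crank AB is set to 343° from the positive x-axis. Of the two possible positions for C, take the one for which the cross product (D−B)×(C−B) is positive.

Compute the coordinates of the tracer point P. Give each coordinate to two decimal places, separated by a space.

-1.82 0.79

A=(0,0), D=(11.00,0)
B = A + 1.00·(cos343°, sin343°) = (0.9563, -0.2924)
|BD| = 10.0479
circle(B,5.00) ∩ circle(D,8.00): a=3.0833, h=3.9362
  candidates: C₊=(3.9237,3.7318) cross=39.550; C₋=(4.1528,-4.1372) cross=-39.550
  mode + wants cross > 0 → take C=(3.9237,3.7318) (cross=39.550)
ex = (C−B)/|BC| = (0.5935,0.8048); ey = (-0.8048,0.5935)
P = B + -0.78·ex + 2.88·ey = (-1.8246,0.7891)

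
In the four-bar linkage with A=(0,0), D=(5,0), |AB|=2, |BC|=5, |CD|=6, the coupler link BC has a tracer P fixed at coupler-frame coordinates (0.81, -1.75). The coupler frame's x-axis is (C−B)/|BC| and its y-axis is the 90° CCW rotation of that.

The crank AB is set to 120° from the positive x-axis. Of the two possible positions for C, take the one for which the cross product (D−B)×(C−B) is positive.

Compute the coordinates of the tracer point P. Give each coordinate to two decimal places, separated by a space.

A=(0,0), D=(5.00,0)
B = A + 2.00·(cos120°, sin120°) = (-1.0000, 1.7321)
|BD| = 6.2450
circle(B,5.00) ∩ circle(D,6.00): a=2.2418, h=4.4693
  candidates: C₊=(2.3934,5.4042) cross=27.911; C₋=(-0.0857,-3.1836) cross=-27.911
  mode + wants cross > 0 → take C=(2.3934,5.4042) (cross=27.911)
ex = (C−B)/|BC| = (0.6787,0.7344); ey = (-0.7344,0.6787)
P = B + 0.81·ex + -1.75·ey = (0.8350,1.1393)

0.83 1.14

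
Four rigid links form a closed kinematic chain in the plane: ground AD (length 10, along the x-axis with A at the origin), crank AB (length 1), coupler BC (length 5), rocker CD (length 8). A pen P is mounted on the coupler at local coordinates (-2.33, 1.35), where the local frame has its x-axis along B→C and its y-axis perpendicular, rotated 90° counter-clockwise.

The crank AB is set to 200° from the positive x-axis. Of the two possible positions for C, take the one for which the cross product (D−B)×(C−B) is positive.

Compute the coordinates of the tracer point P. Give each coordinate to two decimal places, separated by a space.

-3.55 -1.00

A=(0,0), D=(10.00,0)
B = A + 1.00·(cos200°, sin200°) = (-0.9397, -0.3420)
|BD| = 10.9450
circle(B,5.00) ∩ circle(D,8.00): a=3.6909, h=3.3730
  candidates: C₊=(2.6440,3.1447) cross=36.918; C₋=(2.8548,-3.5981) cross=-36.918
  mode + wants cross > 0 → take C=(2.6440,3.1447) (cross=36.918)
ex = (C−B)/|BC| = (0.7167,0.6973); ey = (-0.6973,0.7167)
P = B + -2.33·ex + 1.35·ey = (-3.5511,-0.9992)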